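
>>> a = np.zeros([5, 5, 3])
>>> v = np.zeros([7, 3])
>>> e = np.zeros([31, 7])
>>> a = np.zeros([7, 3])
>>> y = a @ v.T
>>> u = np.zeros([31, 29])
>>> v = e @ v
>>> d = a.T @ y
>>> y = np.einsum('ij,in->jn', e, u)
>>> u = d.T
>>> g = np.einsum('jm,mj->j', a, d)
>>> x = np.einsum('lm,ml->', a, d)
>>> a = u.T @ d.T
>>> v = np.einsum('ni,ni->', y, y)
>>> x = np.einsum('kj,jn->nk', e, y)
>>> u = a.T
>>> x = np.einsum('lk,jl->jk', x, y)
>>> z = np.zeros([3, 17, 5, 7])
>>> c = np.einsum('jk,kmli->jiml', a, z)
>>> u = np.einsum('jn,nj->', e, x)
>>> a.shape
(3, 3)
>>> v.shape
()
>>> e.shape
(31, 7)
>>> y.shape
(7, 29)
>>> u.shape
()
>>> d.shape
(3, 7)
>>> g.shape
(7,)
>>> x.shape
(7, 31)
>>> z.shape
(3, 17, 5, 7)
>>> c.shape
(3, 7, 17, 5)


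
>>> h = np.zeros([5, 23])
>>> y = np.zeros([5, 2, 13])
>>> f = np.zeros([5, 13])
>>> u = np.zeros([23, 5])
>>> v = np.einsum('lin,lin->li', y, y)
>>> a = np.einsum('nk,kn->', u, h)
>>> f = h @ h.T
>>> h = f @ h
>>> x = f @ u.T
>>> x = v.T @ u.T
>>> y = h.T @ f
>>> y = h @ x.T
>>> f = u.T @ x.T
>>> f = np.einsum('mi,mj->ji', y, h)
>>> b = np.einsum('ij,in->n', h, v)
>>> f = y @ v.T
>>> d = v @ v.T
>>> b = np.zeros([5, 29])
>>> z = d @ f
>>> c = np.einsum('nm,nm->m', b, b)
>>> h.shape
(5, 23)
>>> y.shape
(5, 2)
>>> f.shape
(5, 5)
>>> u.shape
(23, 5)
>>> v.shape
(5, 2)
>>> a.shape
()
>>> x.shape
(2, 23)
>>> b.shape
(5, 29)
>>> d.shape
(5, 5)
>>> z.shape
(5, 5)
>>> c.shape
(29,)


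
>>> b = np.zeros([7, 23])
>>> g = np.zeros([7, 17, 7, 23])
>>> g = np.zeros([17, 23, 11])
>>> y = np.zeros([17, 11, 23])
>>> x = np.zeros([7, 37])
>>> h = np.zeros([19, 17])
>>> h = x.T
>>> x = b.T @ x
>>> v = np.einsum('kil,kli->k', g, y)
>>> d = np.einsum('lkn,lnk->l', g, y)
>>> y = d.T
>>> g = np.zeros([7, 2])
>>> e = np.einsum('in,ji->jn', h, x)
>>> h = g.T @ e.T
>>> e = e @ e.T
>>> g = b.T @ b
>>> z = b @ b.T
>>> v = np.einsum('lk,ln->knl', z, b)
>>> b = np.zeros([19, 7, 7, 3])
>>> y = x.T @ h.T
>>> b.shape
(19, 7, 7, 3)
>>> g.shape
(23, 23)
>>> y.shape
(37, 2)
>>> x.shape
(23, 37)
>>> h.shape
(2, 23)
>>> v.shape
(7, 23, 7)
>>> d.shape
(17,)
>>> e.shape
(23, 23)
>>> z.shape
(7, 7)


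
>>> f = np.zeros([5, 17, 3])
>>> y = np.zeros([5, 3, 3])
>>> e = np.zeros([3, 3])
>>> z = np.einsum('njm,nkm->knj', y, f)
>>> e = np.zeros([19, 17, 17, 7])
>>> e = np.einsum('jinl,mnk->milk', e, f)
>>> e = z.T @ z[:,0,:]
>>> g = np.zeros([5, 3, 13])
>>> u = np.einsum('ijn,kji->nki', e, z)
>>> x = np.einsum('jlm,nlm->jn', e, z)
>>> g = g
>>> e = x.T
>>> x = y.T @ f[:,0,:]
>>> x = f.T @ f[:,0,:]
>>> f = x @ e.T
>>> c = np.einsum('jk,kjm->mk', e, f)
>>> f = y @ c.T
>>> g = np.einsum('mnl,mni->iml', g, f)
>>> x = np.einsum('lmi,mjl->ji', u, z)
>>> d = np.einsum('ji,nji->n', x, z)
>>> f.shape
(5, 3, 17)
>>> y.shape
(5, 3, 3)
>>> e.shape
(17, 3)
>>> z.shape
(17, 5, 3)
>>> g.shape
(17, 5, 13)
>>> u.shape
(3, 17, 3)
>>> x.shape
(5, 3)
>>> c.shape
(17, 3)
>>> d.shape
(17,)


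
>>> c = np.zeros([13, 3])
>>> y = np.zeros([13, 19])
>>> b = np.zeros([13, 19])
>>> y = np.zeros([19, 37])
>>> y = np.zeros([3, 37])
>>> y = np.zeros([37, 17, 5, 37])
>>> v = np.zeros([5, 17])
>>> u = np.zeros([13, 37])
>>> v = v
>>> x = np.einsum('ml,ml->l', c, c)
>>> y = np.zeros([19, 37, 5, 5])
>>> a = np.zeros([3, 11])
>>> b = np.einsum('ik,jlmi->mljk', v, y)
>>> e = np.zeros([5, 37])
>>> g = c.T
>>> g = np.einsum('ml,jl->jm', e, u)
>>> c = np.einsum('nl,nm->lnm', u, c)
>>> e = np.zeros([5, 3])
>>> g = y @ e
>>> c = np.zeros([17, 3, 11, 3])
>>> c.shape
(17, 3, 11, 3)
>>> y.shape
(19, 37, 5, 5)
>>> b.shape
(5, 37, 19, 17)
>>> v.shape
(5, 17)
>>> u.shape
(13, 37)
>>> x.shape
(3,)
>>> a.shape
(3, 11)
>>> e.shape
(5, 3)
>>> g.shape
(19, 37, 5, 3)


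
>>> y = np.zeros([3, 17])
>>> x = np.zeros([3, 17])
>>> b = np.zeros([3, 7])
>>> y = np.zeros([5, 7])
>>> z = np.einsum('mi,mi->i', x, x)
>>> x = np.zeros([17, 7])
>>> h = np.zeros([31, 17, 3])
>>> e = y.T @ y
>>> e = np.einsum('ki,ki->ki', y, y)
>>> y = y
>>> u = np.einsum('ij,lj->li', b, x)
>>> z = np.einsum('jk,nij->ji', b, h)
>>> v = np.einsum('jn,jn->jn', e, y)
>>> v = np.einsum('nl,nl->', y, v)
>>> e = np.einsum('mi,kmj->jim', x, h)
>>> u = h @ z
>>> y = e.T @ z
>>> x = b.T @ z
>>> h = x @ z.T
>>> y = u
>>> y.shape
(31, 17, 17)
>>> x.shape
(7, 17)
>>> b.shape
(3, 7)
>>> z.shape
(3, 17)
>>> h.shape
(7, 3)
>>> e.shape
(3, 7, 17)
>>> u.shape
(31, 17, 17)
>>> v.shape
()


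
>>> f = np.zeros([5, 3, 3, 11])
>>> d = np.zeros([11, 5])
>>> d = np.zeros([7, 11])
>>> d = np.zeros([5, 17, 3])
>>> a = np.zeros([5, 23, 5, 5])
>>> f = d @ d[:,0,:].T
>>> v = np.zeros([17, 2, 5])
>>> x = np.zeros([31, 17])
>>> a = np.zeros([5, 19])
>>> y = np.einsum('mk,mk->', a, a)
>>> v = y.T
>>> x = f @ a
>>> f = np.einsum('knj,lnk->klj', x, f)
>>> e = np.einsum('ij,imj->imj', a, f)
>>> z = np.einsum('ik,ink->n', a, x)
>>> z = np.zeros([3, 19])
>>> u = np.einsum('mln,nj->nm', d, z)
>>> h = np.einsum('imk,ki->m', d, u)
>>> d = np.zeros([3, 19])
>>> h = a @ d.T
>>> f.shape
(5, 5, 19)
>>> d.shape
(3, 19)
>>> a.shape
(5, 19)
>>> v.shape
()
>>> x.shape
(5, 17, 19)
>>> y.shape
()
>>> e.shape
(5, 5, 19)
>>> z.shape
(3, 19)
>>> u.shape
(3, 5)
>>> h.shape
(5, 3)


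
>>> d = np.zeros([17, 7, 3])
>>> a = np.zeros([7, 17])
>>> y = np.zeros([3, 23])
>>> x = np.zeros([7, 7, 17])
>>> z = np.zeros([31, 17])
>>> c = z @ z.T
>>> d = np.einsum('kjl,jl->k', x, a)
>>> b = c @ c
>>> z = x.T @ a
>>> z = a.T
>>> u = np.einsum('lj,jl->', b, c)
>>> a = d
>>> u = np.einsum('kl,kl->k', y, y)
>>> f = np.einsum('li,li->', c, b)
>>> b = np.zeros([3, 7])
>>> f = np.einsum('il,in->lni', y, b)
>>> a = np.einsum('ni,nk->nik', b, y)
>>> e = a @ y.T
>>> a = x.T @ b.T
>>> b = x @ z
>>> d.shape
(7,)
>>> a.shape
(17, 7, 3)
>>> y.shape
(3, 23)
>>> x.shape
(7, 7, 17)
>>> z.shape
(17, 7)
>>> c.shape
(31, 31)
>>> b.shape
(7, 7, 7)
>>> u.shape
(3,)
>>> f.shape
(23, 7, 3)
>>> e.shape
(3, 7, 3)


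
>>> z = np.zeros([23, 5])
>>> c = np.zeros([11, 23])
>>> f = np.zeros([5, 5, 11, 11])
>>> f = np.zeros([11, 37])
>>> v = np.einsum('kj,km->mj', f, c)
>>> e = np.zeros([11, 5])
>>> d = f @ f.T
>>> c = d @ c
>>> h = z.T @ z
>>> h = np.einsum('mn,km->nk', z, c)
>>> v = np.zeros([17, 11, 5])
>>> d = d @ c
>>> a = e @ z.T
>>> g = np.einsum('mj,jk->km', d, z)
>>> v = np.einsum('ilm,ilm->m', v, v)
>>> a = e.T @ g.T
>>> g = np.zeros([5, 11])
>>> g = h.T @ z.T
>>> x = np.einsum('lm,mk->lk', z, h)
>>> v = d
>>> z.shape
(23, 5)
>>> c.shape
(11, 23)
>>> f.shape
(11, 37)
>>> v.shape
(11, 23)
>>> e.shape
(11, 5)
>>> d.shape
(11, 23)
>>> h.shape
(5, 11)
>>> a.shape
(5, 5)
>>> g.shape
(11, 23)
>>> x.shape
(23, 11)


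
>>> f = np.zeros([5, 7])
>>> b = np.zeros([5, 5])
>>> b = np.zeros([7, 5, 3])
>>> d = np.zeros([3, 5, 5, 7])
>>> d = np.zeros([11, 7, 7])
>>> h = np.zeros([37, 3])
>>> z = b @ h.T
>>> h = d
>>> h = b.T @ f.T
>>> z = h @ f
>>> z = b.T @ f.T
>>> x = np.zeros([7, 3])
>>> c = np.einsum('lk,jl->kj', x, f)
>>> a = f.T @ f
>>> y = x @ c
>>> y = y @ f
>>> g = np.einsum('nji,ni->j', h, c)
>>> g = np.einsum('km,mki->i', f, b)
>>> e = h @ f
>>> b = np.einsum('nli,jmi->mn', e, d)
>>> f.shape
(5, 7)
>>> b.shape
(7, 3)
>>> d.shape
(11, 7, 7)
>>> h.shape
(3, 5, 5)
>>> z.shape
(3, 5, 5)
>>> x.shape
(7, 3)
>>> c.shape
(3, 5)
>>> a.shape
(7, 7)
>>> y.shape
(7, 7)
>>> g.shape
(3,)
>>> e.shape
(3, 5, 7)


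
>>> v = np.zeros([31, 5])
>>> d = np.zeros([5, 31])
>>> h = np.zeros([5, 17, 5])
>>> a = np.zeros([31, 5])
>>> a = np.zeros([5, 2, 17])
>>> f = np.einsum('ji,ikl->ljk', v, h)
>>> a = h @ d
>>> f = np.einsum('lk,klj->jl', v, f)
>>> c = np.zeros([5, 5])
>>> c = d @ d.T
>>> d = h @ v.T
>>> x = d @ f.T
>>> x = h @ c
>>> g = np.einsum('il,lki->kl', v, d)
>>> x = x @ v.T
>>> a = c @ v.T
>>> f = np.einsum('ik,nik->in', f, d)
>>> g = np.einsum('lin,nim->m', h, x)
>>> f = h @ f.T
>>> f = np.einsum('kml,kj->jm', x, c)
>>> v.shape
(31, 5)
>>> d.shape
(5, 17, 31)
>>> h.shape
(5, 17, 5)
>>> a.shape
(5, 31)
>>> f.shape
(5, 17)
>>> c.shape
(5, 5)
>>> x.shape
(5, 17, 31)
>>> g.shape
(31,)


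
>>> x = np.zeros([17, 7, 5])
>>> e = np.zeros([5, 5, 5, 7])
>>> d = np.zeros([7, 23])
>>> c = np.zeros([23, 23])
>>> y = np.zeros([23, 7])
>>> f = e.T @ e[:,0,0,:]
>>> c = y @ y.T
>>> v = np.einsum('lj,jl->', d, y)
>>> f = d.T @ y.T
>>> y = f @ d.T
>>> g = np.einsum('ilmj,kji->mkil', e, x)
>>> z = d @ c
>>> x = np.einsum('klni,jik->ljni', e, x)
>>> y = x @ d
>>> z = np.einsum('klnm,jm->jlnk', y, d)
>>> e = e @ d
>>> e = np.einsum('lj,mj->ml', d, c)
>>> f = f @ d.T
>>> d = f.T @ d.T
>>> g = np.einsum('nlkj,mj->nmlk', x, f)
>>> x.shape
(5, 17, 5, 7)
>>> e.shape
(23, 7)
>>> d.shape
(7, 7)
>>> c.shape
(23, 23)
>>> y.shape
(5, 17, 5, 23)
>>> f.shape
(23, 7)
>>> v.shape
()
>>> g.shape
(5, 23, 17, 5)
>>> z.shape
(7, 17, 5, 5)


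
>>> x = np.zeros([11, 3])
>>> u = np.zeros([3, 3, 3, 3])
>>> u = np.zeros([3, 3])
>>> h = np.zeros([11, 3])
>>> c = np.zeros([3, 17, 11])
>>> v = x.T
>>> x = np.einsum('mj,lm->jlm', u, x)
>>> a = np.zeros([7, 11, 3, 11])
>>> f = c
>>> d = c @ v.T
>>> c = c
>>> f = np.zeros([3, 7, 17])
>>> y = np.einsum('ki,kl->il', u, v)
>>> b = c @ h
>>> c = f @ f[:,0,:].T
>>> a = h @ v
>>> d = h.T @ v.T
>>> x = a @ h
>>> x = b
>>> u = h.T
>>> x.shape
(3, 17, 3)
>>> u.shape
(3, 11)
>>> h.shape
(11, 3)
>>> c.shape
(3, 7, 3)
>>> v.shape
(3, 11)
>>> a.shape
(11, 11)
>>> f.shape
(3, 7, 17)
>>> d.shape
(3, 3)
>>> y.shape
(3, 11)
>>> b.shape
(3, 17, 3)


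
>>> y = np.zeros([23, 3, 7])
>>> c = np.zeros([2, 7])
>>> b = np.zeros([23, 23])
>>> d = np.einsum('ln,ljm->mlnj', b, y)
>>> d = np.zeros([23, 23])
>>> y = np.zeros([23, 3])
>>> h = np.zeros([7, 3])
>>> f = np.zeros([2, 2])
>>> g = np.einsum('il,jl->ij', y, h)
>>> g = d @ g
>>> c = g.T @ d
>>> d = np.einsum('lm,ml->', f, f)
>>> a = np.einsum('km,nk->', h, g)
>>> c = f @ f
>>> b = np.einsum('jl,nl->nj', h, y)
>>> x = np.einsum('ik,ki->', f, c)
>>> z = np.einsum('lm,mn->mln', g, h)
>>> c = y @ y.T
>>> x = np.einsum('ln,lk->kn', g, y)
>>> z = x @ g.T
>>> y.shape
(23, 3)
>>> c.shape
(23, 23)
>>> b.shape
(23, 7)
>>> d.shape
()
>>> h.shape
(7, 3)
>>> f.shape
(2, 2)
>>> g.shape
(23, 7)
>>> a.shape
()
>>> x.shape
(3, 7)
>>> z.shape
(3, 23)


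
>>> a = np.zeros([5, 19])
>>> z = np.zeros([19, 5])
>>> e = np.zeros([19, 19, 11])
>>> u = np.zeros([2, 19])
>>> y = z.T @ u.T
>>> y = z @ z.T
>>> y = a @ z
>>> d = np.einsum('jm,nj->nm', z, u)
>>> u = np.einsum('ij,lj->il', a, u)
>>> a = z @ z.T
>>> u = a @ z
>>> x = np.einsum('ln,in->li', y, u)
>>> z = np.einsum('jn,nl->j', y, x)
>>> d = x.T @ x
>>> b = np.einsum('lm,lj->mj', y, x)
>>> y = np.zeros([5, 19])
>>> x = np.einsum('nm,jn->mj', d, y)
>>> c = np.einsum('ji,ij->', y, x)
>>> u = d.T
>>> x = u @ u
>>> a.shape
(19, 19)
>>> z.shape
(5,)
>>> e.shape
(19, 19, 11)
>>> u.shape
(19, 19)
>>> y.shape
(5, 19)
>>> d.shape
(19, 19)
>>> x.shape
(19, 19)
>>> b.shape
(5, 19)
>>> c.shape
()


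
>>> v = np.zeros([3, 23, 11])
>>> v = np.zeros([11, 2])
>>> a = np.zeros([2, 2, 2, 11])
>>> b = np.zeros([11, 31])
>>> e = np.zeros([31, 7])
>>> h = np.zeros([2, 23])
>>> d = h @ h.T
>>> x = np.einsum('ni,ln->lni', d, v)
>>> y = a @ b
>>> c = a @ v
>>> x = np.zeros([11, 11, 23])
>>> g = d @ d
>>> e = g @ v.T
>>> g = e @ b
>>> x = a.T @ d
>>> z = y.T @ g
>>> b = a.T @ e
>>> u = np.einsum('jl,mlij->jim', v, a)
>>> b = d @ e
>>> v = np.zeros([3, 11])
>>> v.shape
(3, 11)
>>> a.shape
(2, 2, 2, 11)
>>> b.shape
(2, 11)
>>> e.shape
(2, 11)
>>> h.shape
(2, 23)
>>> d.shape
(2, 2)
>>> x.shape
(11, 2, 2, 2)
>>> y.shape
(2, 2, 2, 31)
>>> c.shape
(2, 2, 2, 2)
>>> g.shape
(2, 31)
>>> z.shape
(31, 2, 2, 31)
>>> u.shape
(11, 2, 2)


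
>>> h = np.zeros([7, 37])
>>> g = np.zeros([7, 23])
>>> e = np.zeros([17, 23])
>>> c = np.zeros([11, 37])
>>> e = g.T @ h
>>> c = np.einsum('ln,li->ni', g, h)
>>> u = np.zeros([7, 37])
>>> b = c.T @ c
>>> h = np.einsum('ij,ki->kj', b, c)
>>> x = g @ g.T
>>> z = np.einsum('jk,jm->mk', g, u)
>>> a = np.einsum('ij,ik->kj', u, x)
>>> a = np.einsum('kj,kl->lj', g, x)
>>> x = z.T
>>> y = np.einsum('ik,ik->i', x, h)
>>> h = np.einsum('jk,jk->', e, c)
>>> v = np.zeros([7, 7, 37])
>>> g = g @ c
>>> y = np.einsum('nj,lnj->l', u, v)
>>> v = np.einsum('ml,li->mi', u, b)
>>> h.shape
()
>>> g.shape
(7, 37)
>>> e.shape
(23, 37)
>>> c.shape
(23, 37)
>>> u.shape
(7, 37)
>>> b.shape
(37, 37)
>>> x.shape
(23, 37)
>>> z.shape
(37, 23)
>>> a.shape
(7, 23)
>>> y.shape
(7,)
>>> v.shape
(7, 37)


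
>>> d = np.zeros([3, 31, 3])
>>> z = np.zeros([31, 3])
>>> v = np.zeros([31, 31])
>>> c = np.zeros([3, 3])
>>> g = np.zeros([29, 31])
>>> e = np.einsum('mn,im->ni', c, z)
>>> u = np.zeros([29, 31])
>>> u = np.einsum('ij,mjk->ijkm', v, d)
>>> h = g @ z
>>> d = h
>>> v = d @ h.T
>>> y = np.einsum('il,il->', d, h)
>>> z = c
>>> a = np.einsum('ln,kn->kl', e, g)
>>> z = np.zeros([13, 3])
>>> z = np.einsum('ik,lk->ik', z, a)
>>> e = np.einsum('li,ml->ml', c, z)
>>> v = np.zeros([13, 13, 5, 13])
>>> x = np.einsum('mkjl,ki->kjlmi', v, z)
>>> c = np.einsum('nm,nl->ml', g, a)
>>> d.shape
(29, 3)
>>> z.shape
(13, 3)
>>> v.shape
(13, 13, 5, 13)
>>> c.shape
(31, 3)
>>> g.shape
(29, 31)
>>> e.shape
(13, 3)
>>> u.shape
(31, 31, 3, 3)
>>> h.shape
(29, 3)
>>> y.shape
()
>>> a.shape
(29, 3)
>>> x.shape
(13, 5, 13, 13, 3)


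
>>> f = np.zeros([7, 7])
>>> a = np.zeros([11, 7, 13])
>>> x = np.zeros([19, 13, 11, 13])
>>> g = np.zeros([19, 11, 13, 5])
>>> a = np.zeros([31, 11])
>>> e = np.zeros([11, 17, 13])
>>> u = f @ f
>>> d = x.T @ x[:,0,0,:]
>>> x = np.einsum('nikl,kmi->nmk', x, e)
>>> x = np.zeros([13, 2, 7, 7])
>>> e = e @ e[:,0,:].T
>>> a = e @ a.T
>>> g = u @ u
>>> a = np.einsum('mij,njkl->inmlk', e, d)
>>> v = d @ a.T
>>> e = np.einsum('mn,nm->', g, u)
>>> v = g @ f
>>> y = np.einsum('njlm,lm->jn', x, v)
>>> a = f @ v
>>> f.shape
(7, 7)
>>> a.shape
(7, 7)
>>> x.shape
(13, 2, 7, 7)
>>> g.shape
(7, 7)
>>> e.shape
()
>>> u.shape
(7, 7)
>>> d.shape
(13, 11, 13, 13)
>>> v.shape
(7, 7)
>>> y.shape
(2, 13)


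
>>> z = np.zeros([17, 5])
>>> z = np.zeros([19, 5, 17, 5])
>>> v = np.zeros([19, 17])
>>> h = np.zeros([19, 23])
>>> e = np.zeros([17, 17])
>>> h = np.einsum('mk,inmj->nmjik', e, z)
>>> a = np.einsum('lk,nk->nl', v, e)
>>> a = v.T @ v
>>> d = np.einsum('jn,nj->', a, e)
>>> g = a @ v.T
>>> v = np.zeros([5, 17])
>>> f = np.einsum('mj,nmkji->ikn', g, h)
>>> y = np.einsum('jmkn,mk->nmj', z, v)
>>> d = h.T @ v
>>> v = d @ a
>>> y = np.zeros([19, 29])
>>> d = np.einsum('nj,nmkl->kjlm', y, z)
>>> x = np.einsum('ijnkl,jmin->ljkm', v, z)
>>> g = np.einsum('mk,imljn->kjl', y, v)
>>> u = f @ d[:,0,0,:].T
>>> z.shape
(19, 5, 17, 5)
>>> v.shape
(17, 19, 5, 17, 17)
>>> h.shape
(5, 17, 5, 19, 17)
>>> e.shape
(17, 17)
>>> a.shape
(17, 17)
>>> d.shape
(17, 29, 5, 5)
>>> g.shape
(29, 17, 5)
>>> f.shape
(17, 5, 5)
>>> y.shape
(19, 29)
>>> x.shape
(17, 19, 17, 5)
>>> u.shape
(17, 5, 17)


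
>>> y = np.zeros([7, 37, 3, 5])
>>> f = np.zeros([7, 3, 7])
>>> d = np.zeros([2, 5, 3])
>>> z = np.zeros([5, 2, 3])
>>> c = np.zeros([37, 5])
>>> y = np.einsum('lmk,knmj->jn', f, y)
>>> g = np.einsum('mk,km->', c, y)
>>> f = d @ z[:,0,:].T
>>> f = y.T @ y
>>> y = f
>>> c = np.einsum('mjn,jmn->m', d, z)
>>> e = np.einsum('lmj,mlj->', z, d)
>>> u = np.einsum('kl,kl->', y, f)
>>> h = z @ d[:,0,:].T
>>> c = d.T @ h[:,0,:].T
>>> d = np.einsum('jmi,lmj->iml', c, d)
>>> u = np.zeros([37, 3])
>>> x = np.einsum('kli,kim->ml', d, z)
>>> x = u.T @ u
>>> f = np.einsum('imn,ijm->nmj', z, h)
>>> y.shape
(37, 37)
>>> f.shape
(3, 2, 2)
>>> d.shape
(5, 5, 2)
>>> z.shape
(5, 2, 3)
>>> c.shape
(3, 5, 5)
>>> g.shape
()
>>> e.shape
()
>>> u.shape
(37, 3)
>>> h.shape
(5, 2, 2)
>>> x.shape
(3, 3)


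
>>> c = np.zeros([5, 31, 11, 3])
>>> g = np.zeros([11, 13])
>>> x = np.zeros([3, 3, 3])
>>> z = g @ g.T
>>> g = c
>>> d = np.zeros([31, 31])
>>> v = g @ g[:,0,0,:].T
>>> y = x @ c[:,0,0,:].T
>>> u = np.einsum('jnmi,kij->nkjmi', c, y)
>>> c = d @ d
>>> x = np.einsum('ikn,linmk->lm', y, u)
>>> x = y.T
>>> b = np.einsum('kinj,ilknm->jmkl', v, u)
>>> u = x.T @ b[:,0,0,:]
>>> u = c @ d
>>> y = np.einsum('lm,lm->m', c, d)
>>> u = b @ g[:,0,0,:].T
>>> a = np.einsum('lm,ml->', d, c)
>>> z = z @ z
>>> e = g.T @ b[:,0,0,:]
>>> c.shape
(31, 31)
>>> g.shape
(5, 31, 11, 3)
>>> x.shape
(5, 3, 3)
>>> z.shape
(11, 11)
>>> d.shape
(31, 31)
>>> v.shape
(5, 31, 11, 5)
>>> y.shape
(31,)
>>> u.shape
(5, 3, 5, 5)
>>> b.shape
(5, 3, 5, 3)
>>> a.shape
()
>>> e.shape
(3, 11, 31, 3)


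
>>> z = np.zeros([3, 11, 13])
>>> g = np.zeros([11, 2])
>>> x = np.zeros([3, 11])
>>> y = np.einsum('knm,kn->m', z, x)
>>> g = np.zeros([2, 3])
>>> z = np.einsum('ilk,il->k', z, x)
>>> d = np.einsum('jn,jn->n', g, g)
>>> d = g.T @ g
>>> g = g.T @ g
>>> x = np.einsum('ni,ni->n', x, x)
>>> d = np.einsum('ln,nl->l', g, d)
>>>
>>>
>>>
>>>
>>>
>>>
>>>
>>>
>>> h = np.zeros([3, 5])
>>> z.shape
(13,)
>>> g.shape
(3, 3)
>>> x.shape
(3,)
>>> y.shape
(13,)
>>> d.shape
(3,)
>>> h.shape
(3, 5)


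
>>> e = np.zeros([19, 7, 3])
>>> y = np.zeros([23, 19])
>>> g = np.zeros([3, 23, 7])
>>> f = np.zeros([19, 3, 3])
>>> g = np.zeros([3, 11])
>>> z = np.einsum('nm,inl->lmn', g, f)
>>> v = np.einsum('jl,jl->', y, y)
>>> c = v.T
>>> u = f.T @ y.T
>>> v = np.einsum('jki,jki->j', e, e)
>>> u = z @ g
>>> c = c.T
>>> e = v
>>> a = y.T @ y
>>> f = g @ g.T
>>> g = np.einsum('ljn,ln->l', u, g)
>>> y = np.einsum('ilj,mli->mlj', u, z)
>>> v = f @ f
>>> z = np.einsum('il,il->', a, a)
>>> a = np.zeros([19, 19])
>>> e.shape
(19,)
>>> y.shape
(3, 11, 11)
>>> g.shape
(3,)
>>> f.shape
(3, 3)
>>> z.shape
()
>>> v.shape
(3, 3)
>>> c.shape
()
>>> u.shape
(3, 11, 11)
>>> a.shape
(19, 19)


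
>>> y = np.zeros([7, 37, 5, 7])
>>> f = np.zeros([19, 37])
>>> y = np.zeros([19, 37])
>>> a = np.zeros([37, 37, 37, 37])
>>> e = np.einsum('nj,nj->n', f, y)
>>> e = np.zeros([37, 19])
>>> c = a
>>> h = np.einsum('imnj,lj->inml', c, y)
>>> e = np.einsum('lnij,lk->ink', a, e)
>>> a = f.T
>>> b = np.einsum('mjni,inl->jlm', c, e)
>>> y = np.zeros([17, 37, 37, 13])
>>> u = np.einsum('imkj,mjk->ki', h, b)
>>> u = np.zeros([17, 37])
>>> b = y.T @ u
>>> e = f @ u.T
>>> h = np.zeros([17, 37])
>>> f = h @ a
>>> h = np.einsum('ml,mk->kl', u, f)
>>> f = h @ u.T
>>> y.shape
(17, 37, 37, 13)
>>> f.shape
(19, 17)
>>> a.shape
(37, 19)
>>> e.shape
(19, 17)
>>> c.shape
(37, 37, 37, 37)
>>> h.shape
(19, 37)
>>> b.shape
(13, 37, 37, 37)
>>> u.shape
(17, 37)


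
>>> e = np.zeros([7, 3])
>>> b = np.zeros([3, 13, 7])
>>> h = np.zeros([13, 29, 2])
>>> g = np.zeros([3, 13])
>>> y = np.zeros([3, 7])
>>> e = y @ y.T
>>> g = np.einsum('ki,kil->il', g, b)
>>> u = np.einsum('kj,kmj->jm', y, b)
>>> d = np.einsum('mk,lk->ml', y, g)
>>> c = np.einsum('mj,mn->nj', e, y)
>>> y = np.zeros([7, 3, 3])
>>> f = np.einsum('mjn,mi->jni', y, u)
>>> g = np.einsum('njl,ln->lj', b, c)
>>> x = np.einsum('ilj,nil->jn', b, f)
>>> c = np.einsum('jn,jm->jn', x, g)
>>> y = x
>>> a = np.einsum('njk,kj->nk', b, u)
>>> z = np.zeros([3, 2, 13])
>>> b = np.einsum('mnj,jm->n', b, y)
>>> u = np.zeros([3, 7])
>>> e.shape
(3, 3)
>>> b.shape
(13,)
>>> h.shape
(13, 29, 2)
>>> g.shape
(7, 13)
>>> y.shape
(7, 3)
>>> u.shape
(3, 7)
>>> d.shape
(3, 13)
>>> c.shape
(7, 3)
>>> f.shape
(3, 3, 13)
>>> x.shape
(7, 3)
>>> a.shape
(3, 7)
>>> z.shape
(3, 2, 13)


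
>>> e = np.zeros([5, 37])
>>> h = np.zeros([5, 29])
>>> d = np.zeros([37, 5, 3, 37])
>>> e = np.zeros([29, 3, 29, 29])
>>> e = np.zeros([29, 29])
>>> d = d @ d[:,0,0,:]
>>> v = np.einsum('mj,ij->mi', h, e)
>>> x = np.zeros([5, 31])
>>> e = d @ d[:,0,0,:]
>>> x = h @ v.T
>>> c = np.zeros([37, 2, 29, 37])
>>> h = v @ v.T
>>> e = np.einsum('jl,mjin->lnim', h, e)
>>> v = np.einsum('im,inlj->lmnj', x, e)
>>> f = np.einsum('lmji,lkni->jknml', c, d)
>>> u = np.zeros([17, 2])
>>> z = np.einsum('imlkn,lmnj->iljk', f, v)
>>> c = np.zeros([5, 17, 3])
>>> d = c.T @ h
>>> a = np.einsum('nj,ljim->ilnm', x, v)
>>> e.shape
(5, 37, 3, 37)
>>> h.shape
(5, 5)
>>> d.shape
(3, 17, 5)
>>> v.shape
(3, 5, 37, 37)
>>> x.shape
(5, 5)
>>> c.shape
(5, 17, 3)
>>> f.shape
(29, 5, 3, 2, 37)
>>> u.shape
(17, 2)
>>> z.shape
(29, 3, 37, 2)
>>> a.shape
(37, 3, 5, 37)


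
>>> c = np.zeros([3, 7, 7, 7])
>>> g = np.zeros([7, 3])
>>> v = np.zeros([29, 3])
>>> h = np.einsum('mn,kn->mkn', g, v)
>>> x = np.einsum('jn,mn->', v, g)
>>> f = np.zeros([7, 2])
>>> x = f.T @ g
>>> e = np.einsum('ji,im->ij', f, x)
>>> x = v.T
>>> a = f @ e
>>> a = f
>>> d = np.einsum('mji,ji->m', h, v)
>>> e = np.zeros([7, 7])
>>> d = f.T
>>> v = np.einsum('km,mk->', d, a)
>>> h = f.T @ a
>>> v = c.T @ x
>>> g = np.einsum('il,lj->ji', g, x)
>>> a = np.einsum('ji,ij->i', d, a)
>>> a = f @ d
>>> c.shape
(3, 7, 7, 7)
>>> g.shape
(29, 7)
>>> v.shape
(7, 7, 7, 29)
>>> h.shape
(2, 2)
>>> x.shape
(3, 29)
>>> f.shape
(7, 2)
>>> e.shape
(7, 7)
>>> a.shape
(7, 7)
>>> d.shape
(2, 7)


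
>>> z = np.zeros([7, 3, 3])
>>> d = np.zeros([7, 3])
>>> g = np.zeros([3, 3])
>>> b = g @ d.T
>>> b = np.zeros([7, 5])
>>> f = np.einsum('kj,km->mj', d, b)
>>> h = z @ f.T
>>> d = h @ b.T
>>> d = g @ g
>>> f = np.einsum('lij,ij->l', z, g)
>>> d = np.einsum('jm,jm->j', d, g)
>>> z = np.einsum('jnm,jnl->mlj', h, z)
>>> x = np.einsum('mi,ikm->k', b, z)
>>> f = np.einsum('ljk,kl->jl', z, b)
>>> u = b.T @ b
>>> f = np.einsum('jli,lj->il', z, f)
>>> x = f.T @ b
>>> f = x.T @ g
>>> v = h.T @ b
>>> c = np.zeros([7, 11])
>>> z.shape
(5, 3, 7)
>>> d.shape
(3,)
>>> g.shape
(3, 3)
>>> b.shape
(7, 5)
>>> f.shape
(5, 3)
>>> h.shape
(7, 3, 5)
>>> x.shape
(3, 5)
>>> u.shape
(5, 5)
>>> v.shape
(5, 3, 5)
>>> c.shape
(7, 11)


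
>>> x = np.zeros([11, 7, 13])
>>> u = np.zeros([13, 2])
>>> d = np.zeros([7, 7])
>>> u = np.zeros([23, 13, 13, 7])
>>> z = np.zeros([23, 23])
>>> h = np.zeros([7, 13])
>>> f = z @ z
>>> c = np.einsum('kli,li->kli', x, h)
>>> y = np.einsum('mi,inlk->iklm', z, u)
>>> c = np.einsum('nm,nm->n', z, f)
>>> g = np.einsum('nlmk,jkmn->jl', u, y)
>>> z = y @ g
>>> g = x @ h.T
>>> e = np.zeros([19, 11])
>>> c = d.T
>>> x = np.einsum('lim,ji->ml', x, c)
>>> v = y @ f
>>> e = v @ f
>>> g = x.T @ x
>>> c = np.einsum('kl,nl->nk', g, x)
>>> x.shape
(13, 11)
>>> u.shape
(23, 13, 13, 7)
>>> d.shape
(7, 7)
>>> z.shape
(23, 7, 13, 13)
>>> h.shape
(7, 13)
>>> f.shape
(23, 23)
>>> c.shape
(13, 11)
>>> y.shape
(23, 7, 13, 23)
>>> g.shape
(11, 11)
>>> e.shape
(23, 7, 13, 23)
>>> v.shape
(23, 7, 13, 23)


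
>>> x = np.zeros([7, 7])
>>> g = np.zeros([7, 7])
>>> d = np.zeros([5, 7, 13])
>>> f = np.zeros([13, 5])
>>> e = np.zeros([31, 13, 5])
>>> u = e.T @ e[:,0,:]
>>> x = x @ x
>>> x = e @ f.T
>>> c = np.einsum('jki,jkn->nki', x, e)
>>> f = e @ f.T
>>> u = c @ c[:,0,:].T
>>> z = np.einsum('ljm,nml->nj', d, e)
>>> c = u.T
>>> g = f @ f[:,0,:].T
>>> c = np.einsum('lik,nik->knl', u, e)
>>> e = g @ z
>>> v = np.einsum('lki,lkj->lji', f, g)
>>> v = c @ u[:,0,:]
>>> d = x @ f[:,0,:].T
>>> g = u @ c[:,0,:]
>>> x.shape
(31, 13, 13)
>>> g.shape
(5, 13, 5)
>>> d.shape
(31, 13, 31)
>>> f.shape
(31, 13, 13)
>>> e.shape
(31, 13, 7)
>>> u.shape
(5, 13, 5)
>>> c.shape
(5, 31, 5)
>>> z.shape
(31, 7)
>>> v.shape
(5, 31, 5)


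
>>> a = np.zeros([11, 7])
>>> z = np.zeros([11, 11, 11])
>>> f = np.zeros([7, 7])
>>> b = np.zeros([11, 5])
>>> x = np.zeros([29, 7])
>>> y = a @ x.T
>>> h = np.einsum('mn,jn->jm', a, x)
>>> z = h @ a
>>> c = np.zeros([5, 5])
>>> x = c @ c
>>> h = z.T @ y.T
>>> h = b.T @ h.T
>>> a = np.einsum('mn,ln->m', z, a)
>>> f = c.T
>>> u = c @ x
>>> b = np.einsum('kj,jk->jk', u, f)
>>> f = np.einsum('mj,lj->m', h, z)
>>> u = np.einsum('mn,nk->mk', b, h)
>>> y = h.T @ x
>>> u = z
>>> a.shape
(29,)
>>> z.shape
(29, 7)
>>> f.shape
(5,)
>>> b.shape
(5, 5)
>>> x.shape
(5, 5)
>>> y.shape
(7, 5)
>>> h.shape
(5, 7)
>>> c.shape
(5, 5)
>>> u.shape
(29, 7)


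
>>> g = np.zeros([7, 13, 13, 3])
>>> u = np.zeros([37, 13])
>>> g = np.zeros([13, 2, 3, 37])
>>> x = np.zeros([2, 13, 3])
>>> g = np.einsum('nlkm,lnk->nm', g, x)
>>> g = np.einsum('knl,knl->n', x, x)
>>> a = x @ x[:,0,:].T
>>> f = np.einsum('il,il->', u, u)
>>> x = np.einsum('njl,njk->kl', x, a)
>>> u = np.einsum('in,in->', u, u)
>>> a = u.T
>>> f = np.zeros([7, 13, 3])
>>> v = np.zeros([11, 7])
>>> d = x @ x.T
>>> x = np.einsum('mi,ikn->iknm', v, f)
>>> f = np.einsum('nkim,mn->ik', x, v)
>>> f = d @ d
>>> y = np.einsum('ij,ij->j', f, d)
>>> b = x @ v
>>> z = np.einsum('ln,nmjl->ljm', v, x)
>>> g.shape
(13,)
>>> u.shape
()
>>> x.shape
(7, 13, 3, 11)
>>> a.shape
()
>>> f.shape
(2, 2)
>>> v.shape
(11, 7)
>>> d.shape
(2, 2)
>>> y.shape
(2,)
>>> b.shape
(7, 13, 3, 7)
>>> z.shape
(11, 3, 13)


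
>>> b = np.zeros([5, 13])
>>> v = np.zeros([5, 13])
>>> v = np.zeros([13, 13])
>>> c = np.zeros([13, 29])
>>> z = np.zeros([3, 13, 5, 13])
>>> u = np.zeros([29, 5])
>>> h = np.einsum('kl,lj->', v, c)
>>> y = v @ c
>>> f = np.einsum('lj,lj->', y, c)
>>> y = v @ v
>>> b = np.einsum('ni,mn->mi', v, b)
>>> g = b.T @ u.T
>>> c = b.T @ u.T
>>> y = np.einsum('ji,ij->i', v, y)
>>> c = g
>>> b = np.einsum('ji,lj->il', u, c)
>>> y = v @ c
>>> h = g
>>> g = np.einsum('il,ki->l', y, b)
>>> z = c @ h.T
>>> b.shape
(5, 13)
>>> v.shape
(13, 13)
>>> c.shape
(13, 29)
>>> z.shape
(13, 13)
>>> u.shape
(29, 5)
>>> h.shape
(13, 29)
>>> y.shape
(13, 29)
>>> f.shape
()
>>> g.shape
(29,)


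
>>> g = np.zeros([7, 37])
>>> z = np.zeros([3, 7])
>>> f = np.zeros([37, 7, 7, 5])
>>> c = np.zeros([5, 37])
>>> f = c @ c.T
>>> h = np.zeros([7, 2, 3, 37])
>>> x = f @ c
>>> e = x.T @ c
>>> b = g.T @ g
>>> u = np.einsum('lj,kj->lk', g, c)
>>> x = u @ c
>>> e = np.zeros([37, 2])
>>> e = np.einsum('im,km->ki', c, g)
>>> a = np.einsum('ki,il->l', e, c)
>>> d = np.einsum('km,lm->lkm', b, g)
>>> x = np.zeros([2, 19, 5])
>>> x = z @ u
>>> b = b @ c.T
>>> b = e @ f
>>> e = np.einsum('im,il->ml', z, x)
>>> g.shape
(7, 37)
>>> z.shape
(3, 7)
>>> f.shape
(5, 5)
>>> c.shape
(5, 37)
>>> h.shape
(7, 2, 3, 37)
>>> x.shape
(3, 5)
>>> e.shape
(7, 5)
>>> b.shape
(7, 5)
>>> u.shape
(7, 5)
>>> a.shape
(37,)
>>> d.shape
(7, 37, 37)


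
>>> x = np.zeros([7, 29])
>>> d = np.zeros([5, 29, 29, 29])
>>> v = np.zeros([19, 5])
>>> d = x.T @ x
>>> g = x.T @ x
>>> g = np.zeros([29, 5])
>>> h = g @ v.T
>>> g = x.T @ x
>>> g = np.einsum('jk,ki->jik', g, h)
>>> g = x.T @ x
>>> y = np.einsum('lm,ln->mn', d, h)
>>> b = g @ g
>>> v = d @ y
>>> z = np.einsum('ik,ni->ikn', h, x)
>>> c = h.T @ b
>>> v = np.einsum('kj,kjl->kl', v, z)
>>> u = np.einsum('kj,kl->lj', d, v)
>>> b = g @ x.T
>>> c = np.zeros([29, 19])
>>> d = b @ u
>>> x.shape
(7, 29)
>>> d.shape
(29, 29)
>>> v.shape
(29, 7)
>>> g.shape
(29, 29)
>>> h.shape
(29, 19)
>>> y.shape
(29, 19)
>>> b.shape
(29, 7)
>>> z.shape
(29, 19, 7)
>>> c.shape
(29, 19)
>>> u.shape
(7, 29)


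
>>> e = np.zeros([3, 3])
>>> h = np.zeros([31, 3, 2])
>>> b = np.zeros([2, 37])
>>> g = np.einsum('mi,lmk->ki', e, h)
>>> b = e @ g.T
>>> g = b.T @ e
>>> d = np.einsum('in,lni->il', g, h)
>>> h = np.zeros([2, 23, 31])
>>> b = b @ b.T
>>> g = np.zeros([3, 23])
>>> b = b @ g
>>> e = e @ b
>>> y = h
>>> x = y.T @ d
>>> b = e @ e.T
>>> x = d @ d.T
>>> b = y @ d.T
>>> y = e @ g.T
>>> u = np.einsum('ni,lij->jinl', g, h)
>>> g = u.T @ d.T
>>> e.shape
(3, 23)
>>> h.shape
(2, 23, 31)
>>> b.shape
(2, 23, 2)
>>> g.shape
(2, 3, 23, 2)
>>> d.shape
(2, 31)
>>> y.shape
(3, 3)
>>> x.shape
(2, 2)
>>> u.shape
(31, 23, 3, 2)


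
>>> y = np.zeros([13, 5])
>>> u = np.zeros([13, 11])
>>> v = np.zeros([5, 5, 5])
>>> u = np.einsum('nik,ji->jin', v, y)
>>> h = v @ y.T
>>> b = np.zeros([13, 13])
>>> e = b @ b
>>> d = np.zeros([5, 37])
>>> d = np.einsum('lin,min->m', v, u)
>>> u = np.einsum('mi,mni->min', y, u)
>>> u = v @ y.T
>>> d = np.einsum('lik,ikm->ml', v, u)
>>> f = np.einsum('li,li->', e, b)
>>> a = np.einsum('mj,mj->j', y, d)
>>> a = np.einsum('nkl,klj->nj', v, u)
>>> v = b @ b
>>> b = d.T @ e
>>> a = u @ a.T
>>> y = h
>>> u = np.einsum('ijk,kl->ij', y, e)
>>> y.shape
(5, 5, 13)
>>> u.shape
(5, 5)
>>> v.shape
(13, 13)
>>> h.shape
(5, 5, 13)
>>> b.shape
(5, 13)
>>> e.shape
(13, 13)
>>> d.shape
(13, 5)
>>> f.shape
()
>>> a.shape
(5, 5, 5)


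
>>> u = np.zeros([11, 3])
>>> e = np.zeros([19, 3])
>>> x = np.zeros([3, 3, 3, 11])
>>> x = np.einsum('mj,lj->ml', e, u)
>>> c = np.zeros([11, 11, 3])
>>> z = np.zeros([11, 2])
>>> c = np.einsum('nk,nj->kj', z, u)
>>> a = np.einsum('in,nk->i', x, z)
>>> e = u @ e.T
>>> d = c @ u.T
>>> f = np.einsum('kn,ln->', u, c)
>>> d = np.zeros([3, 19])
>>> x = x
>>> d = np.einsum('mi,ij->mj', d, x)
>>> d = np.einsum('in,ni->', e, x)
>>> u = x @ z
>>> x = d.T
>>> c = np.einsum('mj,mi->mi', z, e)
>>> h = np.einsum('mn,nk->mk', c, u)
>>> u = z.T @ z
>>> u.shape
(2, 2)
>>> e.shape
(11, 19)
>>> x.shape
()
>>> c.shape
(11, 19)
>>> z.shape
(11, 2)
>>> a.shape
(19,)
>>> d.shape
()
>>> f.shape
()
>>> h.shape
(11, 2)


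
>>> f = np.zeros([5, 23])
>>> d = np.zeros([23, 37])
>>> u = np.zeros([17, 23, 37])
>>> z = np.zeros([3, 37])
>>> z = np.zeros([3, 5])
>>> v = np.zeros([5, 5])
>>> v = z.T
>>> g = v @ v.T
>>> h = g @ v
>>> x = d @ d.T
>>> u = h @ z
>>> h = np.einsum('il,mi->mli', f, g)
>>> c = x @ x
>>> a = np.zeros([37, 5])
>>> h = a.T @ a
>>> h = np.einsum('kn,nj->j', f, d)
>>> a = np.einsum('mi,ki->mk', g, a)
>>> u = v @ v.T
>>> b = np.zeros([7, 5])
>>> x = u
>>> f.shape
(5, 23)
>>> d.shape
(23, 37)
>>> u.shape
(5, 5)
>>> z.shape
(3, 5)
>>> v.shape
(5, 3)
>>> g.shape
(5, 5)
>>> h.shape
(37,)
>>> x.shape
(5, 5)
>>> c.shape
(23, 23)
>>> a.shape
(5, 37)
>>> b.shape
(7, 5)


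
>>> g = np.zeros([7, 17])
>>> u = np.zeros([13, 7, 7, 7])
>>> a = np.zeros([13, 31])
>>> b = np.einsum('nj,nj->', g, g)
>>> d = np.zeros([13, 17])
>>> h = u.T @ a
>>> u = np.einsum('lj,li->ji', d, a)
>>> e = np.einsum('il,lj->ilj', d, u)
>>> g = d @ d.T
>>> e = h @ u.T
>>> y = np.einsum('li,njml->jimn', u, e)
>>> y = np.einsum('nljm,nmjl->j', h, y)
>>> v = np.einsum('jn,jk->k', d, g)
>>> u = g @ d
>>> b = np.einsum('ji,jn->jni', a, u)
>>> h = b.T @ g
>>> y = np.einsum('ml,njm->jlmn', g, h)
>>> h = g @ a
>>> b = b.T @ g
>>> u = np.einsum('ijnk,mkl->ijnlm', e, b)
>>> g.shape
(13, 13)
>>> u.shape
(7, 7, 7, 13, 31)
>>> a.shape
(13, 31)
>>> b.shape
(31, 17, 13)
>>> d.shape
(13, 17)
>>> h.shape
(13, 31)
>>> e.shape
(7, 7, 7, 17)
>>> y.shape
(17, 13, 13, 31)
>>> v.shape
(13,)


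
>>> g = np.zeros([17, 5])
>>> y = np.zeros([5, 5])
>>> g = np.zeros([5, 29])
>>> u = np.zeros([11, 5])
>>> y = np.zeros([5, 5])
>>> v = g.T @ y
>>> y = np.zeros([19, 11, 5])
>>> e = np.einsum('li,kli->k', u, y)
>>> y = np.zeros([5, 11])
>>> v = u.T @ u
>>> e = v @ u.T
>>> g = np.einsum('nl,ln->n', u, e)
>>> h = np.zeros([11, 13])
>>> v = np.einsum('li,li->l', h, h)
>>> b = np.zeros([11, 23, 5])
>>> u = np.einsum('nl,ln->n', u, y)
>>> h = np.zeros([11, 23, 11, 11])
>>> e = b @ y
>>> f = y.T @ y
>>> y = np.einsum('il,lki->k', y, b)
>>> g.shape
(11,)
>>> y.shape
(23,)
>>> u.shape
(11,)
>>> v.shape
(11,)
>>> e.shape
(11, 23, 11)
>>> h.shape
(11, 23, 11, 11)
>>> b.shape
(11, 23, 5)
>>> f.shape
(11, 11)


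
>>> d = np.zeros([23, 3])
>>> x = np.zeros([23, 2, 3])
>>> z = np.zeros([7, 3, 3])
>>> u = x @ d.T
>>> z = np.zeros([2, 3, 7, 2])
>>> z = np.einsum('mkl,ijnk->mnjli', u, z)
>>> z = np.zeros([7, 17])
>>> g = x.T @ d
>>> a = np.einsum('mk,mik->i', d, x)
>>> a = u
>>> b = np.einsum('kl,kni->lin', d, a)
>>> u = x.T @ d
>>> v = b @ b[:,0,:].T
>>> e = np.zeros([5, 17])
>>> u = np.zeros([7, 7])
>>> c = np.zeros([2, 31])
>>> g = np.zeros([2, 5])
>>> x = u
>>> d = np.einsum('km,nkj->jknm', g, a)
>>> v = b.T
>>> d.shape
(23, 2, 23, 5)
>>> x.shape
(7, 7)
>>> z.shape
(7, 17)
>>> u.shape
(7, 7)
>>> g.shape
(2, 5)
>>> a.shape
(23, 2, 23)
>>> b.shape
(3, 23, 2)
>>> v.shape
(2, 23, 3)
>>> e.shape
(5, 17)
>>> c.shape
(2, 31)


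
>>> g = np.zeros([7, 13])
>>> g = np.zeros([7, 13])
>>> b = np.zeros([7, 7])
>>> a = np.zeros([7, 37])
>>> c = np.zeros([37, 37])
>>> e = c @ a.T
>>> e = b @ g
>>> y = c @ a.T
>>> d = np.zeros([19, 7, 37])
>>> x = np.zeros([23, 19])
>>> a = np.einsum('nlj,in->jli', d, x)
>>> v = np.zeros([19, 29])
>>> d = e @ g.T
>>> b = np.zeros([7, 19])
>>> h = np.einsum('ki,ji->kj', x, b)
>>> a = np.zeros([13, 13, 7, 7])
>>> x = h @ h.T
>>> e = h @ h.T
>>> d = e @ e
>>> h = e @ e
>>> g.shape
(7, 13)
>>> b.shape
(7, 19)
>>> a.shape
(13, 13, 7, 7)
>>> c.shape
(37, 37)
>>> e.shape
(23, 23)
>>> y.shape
(37, 7)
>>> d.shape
(23, 23)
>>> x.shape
(23, 23)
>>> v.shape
(19, 29)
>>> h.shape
(23, 23)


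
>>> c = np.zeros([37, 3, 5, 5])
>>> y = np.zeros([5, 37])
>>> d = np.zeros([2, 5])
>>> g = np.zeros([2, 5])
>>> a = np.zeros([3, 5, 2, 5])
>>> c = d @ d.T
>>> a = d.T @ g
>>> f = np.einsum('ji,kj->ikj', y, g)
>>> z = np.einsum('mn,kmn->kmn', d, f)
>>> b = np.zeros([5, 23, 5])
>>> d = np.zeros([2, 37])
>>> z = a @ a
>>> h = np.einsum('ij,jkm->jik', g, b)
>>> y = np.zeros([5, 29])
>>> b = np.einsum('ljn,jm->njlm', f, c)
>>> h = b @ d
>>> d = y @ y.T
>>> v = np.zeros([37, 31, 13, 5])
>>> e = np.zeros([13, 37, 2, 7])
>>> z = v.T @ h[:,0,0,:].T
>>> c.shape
(2, 2)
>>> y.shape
(5, 29)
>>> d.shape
(5, 5)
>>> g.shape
(2, 5)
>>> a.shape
(5, 5)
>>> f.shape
(37, 2, 5)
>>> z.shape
(5, 13, 31, 5)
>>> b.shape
(5, 2, 37, 2)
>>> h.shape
(5, 2, 37, 37)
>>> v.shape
(37, 31, 13, 5)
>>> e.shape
(13, 37, 2, 7)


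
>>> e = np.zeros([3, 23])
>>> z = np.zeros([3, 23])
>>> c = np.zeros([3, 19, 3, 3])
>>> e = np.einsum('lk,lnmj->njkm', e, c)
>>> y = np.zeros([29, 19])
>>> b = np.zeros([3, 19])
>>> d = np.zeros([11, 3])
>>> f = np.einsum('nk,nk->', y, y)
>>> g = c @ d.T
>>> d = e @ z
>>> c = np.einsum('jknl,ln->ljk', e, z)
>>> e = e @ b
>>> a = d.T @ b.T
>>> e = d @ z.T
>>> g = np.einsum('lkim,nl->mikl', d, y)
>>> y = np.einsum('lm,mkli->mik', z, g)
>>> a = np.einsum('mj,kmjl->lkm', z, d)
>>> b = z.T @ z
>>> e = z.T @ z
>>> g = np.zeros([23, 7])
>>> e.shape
(23, 23)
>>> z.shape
(3, 23)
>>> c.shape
(3, 19, 3)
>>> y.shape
(23, 19, 23)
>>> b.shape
(23, 23)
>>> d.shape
(19, 3, 23, 23)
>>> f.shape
()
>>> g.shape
(23, 7)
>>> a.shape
(23, 19, 3)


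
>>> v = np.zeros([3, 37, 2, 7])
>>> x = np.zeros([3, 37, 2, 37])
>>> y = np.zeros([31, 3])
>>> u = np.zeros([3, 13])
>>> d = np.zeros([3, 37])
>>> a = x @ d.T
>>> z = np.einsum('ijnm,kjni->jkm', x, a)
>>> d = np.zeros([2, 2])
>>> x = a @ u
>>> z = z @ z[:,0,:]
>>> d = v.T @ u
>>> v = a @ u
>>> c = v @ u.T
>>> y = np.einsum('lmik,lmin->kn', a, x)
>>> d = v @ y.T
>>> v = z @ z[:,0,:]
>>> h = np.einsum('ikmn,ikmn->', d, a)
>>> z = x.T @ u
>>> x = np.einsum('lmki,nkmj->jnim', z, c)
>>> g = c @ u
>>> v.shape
(37, 3, 37)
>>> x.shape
(3, 3, 13, 2)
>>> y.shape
(3, 13)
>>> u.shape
(3, 13)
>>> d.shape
(3, 37, 2, 3)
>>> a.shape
(3, 37, 2, 3)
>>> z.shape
(13, 2, 37, 13)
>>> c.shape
(3, 37, 2, 3)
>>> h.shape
()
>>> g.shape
(3, 37, 2, 13)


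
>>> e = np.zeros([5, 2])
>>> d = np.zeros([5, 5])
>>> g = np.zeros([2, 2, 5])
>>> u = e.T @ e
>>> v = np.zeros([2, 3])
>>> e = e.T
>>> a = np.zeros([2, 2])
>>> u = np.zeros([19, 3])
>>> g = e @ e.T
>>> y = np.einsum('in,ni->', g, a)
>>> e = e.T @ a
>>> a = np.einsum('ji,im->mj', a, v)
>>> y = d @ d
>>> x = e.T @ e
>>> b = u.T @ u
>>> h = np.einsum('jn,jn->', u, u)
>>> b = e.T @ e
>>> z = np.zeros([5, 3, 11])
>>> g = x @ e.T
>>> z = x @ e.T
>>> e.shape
(5, 2)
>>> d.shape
(5, 5)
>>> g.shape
(2, 5)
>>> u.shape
(19, 3)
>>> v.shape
(2, 3)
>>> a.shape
(3, 2)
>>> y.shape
(5, 5)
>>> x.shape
(2, 2)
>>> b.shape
(2, 2)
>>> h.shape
()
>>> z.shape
(2, 5)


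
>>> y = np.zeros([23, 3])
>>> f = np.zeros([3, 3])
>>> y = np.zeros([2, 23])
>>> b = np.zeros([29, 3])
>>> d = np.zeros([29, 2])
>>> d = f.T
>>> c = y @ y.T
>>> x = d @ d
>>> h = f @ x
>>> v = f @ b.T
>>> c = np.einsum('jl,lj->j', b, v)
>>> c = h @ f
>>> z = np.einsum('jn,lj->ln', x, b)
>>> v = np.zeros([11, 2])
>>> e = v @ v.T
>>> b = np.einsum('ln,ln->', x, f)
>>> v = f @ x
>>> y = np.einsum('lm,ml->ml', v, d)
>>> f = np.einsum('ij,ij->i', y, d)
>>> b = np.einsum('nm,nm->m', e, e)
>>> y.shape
(3, 3)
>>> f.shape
(3,)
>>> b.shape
(11,)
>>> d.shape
(3, 3)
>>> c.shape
(3, 3)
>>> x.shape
(3, 3)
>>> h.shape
(3, 3)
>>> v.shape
(3, 3)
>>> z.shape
(29, 3)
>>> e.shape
(11, 11)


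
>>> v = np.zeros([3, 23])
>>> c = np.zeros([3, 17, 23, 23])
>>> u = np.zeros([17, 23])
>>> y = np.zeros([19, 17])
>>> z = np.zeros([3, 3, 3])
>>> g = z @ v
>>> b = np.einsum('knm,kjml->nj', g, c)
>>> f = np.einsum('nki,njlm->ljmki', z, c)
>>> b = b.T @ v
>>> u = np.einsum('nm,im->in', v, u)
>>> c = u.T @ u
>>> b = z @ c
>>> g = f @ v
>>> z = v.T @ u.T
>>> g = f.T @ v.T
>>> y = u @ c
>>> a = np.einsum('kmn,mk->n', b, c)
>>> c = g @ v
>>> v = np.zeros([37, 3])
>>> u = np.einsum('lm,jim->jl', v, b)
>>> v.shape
(37, 3)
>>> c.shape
(3, 3, 23, 17, 23)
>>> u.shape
(3, 37)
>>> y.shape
(17, 3)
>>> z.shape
(23, 17)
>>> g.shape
(3, 3, 23, 17, 3)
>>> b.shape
(3, 3, 3)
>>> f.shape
(23, 17, 23, 3, 3)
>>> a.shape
(3,)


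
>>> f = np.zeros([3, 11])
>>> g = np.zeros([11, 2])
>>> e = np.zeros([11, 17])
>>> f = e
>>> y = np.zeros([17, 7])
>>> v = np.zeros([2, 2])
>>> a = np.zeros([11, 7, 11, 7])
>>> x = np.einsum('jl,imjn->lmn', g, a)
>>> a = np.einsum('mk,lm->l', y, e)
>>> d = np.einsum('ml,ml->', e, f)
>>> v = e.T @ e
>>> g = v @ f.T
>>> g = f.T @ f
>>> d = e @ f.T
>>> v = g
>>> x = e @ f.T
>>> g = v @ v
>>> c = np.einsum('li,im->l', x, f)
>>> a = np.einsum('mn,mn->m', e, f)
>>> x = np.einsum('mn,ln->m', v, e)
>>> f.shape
(11, 17)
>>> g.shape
(17, 17)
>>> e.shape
(11, 17)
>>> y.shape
(17, 7)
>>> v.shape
(17, 17)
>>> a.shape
(11,)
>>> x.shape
(17,)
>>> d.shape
(11, 11)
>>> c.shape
(11,)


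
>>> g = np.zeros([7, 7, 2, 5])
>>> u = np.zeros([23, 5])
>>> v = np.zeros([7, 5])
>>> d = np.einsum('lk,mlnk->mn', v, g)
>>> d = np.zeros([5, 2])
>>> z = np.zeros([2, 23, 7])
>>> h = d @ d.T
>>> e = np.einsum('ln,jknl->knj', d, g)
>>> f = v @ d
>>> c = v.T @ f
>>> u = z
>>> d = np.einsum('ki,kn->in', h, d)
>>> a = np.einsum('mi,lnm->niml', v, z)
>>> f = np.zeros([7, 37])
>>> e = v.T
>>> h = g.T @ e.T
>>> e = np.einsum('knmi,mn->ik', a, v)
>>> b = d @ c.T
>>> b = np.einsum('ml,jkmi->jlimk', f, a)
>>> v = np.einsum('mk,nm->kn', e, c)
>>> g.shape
(7, 7, 2, 5)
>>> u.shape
(2, 23, 7)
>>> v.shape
(23, 5)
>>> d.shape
(5, 2)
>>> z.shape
(2, 23, 7)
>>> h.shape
(5, 2, 7, 5)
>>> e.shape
(2, 23)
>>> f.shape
(7, 37)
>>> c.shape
(5, 2)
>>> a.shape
(23, 5, 7, 2)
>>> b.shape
(23, 37, 2, 7, 5)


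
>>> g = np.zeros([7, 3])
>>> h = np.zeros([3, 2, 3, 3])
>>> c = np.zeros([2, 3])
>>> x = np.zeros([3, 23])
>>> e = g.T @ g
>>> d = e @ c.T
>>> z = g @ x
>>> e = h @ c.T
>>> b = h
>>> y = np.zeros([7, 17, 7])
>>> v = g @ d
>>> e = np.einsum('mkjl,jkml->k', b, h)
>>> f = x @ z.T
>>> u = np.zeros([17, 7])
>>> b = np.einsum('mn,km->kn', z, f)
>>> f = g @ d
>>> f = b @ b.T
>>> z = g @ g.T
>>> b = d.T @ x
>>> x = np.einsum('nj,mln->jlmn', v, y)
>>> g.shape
(7, 3)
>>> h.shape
(3, 2, 3, 3)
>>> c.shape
(2, 3)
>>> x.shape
(2, 17, 7, 7)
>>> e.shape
(2,)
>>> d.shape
(3, 2)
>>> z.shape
(7, 7)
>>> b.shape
(2, 23)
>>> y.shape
(7, 17, 7)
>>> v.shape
(7, 2)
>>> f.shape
(3, 3)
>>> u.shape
(17, 7)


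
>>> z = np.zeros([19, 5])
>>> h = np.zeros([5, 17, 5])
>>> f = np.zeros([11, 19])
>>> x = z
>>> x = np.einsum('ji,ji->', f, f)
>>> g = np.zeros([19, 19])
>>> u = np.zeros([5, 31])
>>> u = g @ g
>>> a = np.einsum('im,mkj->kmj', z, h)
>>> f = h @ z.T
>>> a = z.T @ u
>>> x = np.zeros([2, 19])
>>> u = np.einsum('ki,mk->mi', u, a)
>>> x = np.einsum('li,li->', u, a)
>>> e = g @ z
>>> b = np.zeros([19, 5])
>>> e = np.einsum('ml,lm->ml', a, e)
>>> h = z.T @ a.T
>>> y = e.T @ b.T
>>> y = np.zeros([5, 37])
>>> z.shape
(19, 5)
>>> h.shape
(5, 5)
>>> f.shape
(5, 17, 19)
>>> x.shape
()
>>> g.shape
(19, 19)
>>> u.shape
(5, 19)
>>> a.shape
(5, 19)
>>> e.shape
(5, 19)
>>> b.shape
(19, 5)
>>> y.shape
(5, 37)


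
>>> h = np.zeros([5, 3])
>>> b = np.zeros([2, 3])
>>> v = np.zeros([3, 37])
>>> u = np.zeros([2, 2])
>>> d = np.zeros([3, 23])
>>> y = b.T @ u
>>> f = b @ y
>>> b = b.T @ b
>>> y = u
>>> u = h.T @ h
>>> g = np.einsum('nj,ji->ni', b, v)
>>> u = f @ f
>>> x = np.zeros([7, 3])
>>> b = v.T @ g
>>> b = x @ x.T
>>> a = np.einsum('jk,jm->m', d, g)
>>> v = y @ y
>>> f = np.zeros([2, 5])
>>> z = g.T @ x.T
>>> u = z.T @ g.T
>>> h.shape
(5, 3)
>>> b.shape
(7, 7)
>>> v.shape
(2, 2)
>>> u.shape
(7, 3)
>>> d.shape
(3, 23)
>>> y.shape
(2, 2)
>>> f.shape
(2, 5)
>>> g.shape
(3, 37)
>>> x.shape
(7, 3)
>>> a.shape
(37,)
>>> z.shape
(37, 7)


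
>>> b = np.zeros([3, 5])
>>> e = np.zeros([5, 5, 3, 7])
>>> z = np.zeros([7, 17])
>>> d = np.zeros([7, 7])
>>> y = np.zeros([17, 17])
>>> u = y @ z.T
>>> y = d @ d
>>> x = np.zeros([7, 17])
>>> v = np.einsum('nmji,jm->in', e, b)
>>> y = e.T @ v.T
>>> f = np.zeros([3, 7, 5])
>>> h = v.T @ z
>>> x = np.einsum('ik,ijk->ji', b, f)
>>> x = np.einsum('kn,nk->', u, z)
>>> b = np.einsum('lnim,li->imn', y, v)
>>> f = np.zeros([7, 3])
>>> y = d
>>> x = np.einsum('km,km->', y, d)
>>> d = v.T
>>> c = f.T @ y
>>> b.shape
(5, 7, 3)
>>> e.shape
(5, 5, 3, 7)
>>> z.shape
(7, 17)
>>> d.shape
(5, 7)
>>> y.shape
(7, 7)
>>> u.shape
(17, 7)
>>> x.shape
()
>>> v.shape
(7, 5)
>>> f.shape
(7, 3)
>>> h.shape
(5, 17)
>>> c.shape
(3, 7)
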